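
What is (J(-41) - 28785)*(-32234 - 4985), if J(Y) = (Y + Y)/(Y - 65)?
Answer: 56779966516/53 ≈ 1.0713e+9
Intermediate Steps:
J(Y) = 2*Y/(-65 + Y) (J(Y) = (2*Y)/(-65 + Y) = 2*Y/(-65 + Y))
(J(-41) - 28785)*(-32234 - 4985) = (2*(-41)/(-65 - 41) - 28785)*(-32234 - 4985) = (2*(-41)/(-106) - 28785)*(-37219) = (2*(-41)*(-1/106) - 28785)*(-37219) = (41/53 - 28785)*(-37219) = -1525564/53*(-37219) = 56779966516/53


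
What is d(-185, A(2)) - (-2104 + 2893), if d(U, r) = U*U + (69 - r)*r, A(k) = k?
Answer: 33570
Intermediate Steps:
d(U, r) = U² + r*(69 - r)
d(-185, A(2)) - (-2104 + 2893) = ((-185)² - 1*2² + 69*2) - (-2104 + 2893) = (34225 - 1*4 + 138) - 1*789 = (34225 - 4 + 138) - 789 = 34359 - 789 = 33570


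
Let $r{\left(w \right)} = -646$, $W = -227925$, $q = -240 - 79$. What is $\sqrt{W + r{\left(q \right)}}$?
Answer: $i \sqrt{228571} \approx 478.09 i$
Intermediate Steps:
$q = -319$
$\sqrt{W + r{\left(q \right)}} = \sqrt{-227925 - 646} = \sqrt{-228571} = i \sqrt{228571}$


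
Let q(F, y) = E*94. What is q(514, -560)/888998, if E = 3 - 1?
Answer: 94/444499 ≈ 0.00021147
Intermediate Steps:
E = 2
q(F, y) = 188 (q(F, y) = 2*94 = 188)
q(514, -560)/888998 = 188/888998 = 188*(1/888998) = 94/444499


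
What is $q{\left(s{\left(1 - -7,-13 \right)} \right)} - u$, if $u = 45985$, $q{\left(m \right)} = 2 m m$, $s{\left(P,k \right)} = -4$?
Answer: $-45953$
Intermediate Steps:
$q{\left(m \right)} = 2 m^{2}$
$q{\left(s{\left(1 - -7,-13 \right)} \right)} - u = 2 \left(-4\right)^{2} - 45985 = 2 \cdot 16 - 45985 = 32 - 45985 = -45953$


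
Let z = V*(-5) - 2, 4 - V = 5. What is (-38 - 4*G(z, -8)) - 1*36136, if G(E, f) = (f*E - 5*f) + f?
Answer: -36206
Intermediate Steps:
V = -1 (V = 4 - 1*5 = 4 - 5 = -1)
z = 3 (z = -1*(-5) - 2 = 5 - 2 = 3)
G(E, f) = -4*f + E*f (G(E, f) = (E*f - 5*f) + f = (-5*f + E*f) + f = -4*f + E*f)
(-38 - 4*G(z, -8)) - 1*36136 = (-38 - (-32)*(-4 + 3)) - 1*36136 = (-38 - (-32)*(-1)) - 36136 = (-38 - 4*8) - 36136 = (-38 - 32) - 36136 = -70 - 36136 = -36206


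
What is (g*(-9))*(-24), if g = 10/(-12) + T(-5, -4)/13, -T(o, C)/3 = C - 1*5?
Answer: 3492/13 ≈ 268.62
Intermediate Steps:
T(o, C) = 15 - 3*C (T(o, C) = -3*(C - 1*5) = -3*(C - 5) = -3*(-5 + C) = 15 - 3*C)
g = 97/78 (g = 10/(-12) + (15 - 3*(-4))/13 = 10*(-1/12) + (15 + 12)*(1/13) = -⅚ + 27*(1/13) = -⅚ + 27/13 = 97/78 ≈ 1.2436)
(g*(-9))*(-24) = ((97/78)*(-9))*(-24) = -291/26*(-24) = 3492/13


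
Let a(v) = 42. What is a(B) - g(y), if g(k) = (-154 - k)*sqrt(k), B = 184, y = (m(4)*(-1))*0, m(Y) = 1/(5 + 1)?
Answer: 42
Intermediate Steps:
m(Y) = 1/6
y = 0 (y = ((1/6)*(-1))*0 = -1/6*0 = 0)
g(k) = sqrt(k)*(-154 - k)
a(B) - g(y) = 42 - sqrt(0)*(-154 - 1*0) = 42 - 0*(-154 + 0) = 42 - 0*(-154) = 42 - 1*0 = 42 + 0 = 42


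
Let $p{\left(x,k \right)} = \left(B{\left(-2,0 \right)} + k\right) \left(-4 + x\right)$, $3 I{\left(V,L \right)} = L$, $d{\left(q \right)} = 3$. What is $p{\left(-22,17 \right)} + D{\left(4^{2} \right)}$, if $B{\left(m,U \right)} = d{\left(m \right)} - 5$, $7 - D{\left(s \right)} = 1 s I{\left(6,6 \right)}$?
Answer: $-415$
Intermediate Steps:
$I{\left(V,L \right)} = \frac{L}{3}$
$D{\left(s \right)} = 7 - 2 s$ ($D{\left(s \right)} = 7 - 1 s \frac{1}{3} \cdot 6 = 7 - s 2 = 7 - 2 s$)
$B{\left(m,U \right)} = -2$ ($B{\left(m,U \right)} = 3 - 5 = -2$)
$p{\left(x,k \right)} = \left(-4 + x\right) \left(-2 + k\right)$ ($p{\left(x,k \right)} = \left(-2 + k\right) \left(-4 + x\right) = \left(-4 + x\right) \left(-2 + k\right)$)
$p{\left(-22,17 \right)} + D{\left(4^{2} \right)} = \left(8 - 68 - -44 + 17 \left(-22\right)\right) + \left(7 - 2 \cdot 4^{2}\right) = \left(8 - 68 + 44 - 374\right) + \left(7 - 32\right) = -390 + \left(7 - 32\right) = -390 - 25 = -415$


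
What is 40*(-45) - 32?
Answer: -1832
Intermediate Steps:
40*(-45) - 32 = -1800 - 32 = -1832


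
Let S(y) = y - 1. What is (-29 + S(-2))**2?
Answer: 1024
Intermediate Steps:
S(y) = -1 + y
(-29 + S(-2))**2 = (-29 + (-1 - 2))**2 = (-29 - 3)**2 = (-32)**2 = 1024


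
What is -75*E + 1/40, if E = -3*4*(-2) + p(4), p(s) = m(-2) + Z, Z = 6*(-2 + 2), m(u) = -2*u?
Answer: -83999/40 ≈ -2100.0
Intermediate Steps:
Z = 0 (Z = 6*0 = 0)
p(s) = 4 (p(s) = -2*(-2) + 0 = 4 + 0 = 4)
E = 28 (E = -3*4*(-2) + 4 = -12*(-2) + 4 = 24 + 4 = 28)
-75*E + 1/40 = -75*28 + 1/40 = -2100 + 1/40 = -83999/40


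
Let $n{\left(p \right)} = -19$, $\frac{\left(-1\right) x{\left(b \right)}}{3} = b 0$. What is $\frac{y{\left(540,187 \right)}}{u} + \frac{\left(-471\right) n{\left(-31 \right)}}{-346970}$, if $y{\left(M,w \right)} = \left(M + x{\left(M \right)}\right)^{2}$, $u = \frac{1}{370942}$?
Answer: $\frac{239048378711943}{2210} \approx 1.0817 \cdot 10^{11}$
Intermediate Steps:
$x{\left(b \right)} = 0$ ($x{\left(b \right)} = - 3 b 0 = \left(-3\right) 0 = 0$)
$u = \frac{1}{370942} \approx 2.6958 \cdot 10^{-6}$
$y{\left(M,w \right)} = M^{2}$ ($y{\left(M,w \right)} = \left(M + 0\right)^{2} = M^{2}$)
$\frac{y{\left(540,187 \right)}}{u} + \frac{\left(-471\right) n{\left(-31 \right)}}{-346970} = 540^{2} \frac{1}{\frac{1}{370942}} + \frac{\left(-471\right) \left(-19\right)}{-346970} = 291600 \cdot 370942 + 8949 \left(- \frac{1}{346970}\right) = 108166687200 - \frac{57}{2210} = \frac{239048378711943}{2210}$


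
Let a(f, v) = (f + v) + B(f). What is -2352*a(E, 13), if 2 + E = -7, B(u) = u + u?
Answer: 32928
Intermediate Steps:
B(u) = 2*u
E = -9 (E = -2 - 7 = -9)
a(f, v) = v + 3*f (a(f, v) = (f + v) + 2*f = v + 3*f)
-2352*a(E, 13) = -2352*(13 + 3*(-9)) = -2352*(13 - 27) = -2352*(-14) = 32928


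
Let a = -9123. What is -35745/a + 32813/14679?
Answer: 274684618/44638839 ≈ 6.1535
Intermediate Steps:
-35745/a + 32813/14679 = -35745/(-9123) + 32813/14679 = -35745*(-1/9123) + 32813*(1/14679) = 11915/3041 + 32813/14679 = 274684618/44638839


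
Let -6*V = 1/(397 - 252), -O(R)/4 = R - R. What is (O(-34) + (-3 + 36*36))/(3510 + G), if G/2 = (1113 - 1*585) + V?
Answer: 562455/1986209 ≈ 0.28318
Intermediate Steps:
O(R) = 0 (O(R) = -4*(R - R) = -4*0 = 0)
V = -1/870 (V = -1/(6*(397 - 252)) = -1/6/145 = -1/6*1/145 = -1/870 ≈ -0.0011494)
G = 459359/435 (G = 2*((1113 - 1*585) - 1/870) = 2*((1113 - 585) - 1/870) = 2*(528 - 1/870) = 2*(459359/870) = 459359/435 ≈ 1056.0)
(O(-34) + (-3 + 36*36))/(3510 + G) = (0 + (-3 + 36*36))/(3510 + 459359/435) = (0 + (-3 + 1296))/(1986209/435) = (0 + 1293)*(435/1986209) = 1293*(435/1986209) = 562455/1986209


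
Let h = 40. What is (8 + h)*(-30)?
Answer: -1440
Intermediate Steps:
(8 + h)*(-30) = (8 + 40)*(-30) = 48*(-30) = -1440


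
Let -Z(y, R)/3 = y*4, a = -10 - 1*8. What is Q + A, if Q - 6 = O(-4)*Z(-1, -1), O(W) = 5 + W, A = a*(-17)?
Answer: 324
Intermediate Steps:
a = -18 (a = -10 - 8 = -18)
Z(y, R) = -12*y (Z(y, R) = -3*y*4 = -12*y)
A = 306 (A = -18*(-17) = 306)
Q = 18 (Q = 6 + (5 - 4)*(-12*(-1)) = 6 + 1*12 = 6 + 12 = 18)
Q + A = 18 + 306 = 324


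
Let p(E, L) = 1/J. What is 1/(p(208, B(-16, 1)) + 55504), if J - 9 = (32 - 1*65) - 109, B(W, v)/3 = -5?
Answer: 133/7382031 ≈ 1.8017e-5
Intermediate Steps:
B(W, v) = -15 (B(W, v) = 3*(-5) = -15)
J = -133 (J = 9 + ((32 - 1*65) - 109) = 9 + ((32 - 65) - 109) = 9 + (-33 - 109) = 9 - 142 = -133)
p(E, L) = -1/133 (p(E, L) = 1/(-133) = -1/133)
1/(p(208, B(-16, 1)) + 55504) = 1/(-1/133 + 55504) = 1/(7382031/133) = 133/7382031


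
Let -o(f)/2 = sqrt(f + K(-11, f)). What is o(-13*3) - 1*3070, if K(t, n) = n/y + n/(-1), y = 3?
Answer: -3070 - 2*I*sqrt(13) ≈ -3070.0 - 7.2111*I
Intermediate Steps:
K(t, n) = -2*n/3 (K(t, n) = n/3 + n/(-1) = n*(1/3) + n*(-1) = n/3 - n = -2*n/3)
o(f) = -2*sqrt(3)*sqrt(f)/3 (o(f) = -2*sqrt(f - 2*f/3) = -2*sqrt(3)*sqrt(f)/3)
o(-13*3) - 1*3070 = -2*sqrt(3)*sqrt(-13*3)/3 - 1*3070 = -2*sqrt(3)*sqrt(-39)/3 - 3070 = -2*sqrt(3)*I*sqrt(39)/3 - 3070 = -2*I*sqrt(13) - 3070 = -3070 - 2*I*sqrt(13)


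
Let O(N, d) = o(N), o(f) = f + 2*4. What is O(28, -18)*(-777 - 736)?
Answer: -54468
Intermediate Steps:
o(f) = 8 + f (o(f) = f + 8 = 8 + f)
O(N, d) = 8 + N
O(28, -18)*(-777 - 736) = (8 + 28)*(-777 - 736) = 36*(-1513) = -54468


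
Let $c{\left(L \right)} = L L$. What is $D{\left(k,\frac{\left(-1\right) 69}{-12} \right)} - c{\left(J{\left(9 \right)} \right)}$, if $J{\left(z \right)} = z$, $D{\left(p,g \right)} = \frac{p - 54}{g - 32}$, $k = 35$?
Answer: $- \frac{8429}{105} \approx -80.276$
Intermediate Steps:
$D{\left(p,g \right)} = \frac{-54 + p}{-32 + g}$
$c{\left(L \right)} = L^{2}$
$D{\left(k,\frac{\left(-1\right) 69}{-12} \right)} - c{\left(J{\left(9 \right)} \right)} = \frac{-54 + 35}{-32 + \frac{\left(-1\right) 69}{-12}} - 9^{2} = \frac{1}{-32 - - \frac{23}{4}} \left(-19\right) - 81 = \frac{1}{-32 + \frac{23}{4}} \left(-19\right) - 81 = \frac{1}{- \frac{105}{4}} \left(-19\right) - 81 = \left(- \frac{4}{105}\right) \left(-19\right) - 81 = \frac{76}{105} - 81 = - \frac{8429}{105}$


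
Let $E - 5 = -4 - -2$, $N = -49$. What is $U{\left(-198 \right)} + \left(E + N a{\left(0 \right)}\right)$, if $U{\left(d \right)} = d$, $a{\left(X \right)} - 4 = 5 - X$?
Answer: $-636$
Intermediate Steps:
$a{\left(X \right)} = 9 - X$ ($a{\left(X \right)} = 4 - \left(-5 + X\right) = 9 - X$)
$E = 3$ ($E = 5 - 2 = 3$)
$U{\left(-198 \right)} + \left(E + N a{\left(0 \right)}\right) = -198 + \left(3 - 49 \left(9 - 0\right)\right) = -198 + \left(3 - 49 \left(9 + 0\right)\right) = -198 + \left(3 - 441\right) = -198 - 438 = -636$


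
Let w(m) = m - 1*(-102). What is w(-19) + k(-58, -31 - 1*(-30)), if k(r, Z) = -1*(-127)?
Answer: 210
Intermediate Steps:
w(m) = 102 + m (w(m) = m + 102 = 102 + m)
k(r, Z) = 127
w(-19) + k(-58, -31 - 1*(-30)) = (102 - 19) + 127 = 83 + 127 = 210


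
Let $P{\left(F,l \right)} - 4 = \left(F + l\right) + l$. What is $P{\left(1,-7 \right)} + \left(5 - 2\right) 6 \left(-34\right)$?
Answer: $-621$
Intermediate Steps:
$P{\left(F,l \right)} = 4 + F + 2 l$ ($P{\left(F,l \right)} = 4 + \left(\left(F + l\right) + l\right) = 4 + \left(F + 2 l\right) = 4 + F + 2 l$)
$P{\left(1,-7 \right)} + \left(5 - 2\right) 6 \left(-34\right) = \left(4 + 1 + 2 \left(-7\right)\right) + \left(5 - 2\right) 6 \left(-34\right) = \left(4 + 1 - 14\right) + 3 \cdot 6 \left(-34\right) = -9 + 18 \left(-34\right) = -9 - 612 = -621$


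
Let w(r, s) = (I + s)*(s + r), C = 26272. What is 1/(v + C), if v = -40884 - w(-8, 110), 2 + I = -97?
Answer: -1/15734 ≈ -6.3557e-5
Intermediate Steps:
I = -99 (I = -2 - 97 = -99)
w(r, s) = (-99 + s)*(r + s) (w(r, s) = (-99 + s)*(s + r) = (-99 + s)*(r + s))
v = -42006 (v = -40884 - (110² - 99*(-8) - 99*110 - 8*110) = -40884 - (12100 + 792 - 10890 - 880) = -40884 - 1*1122 = -40884 - 1122 = -42006)
1/(v + C) = 1/(-42006 + 26272) = 1/(-15734) = -1/15734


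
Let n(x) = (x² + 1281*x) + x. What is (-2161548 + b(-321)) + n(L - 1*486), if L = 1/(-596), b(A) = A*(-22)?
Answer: -902725524631/355216 ≈ -2.5413e+6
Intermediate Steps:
b(A) = -22*A
L = -1/596 ≈ -0.0016779
n(x) = x² + 1282*x
(-2161548 + b(-321)) + n(L - 1*486) = (-2161548 - 22*(-321)) + (-1/596 - 1*486)*(1282 + (-1/596 - 1*486)) = (-2161548 + 7062) + (-1/596 - 486)*(1282 + (-1/596 - 486)) = -2154486 - 289657*(1282 - 289657/596)/596 = -2154486 - 289657/596*474415/596 = -2154486 - 137417625655/355216 = -902725524631/355216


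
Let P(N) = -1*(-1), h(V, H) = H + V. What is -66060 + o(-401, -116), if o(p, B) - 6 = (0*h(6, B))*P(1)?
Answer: -66054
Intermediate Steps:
P(N) = 1
o(p, B) = 6 (o(p, B) = 6 + (0*(B + 6))*1 = 6 + (0*(6 + B))*1 = 6 + 0*1 = 6 + 0 = 6)
-66060 + o(-401, -116) = -66060 + 6 = -66054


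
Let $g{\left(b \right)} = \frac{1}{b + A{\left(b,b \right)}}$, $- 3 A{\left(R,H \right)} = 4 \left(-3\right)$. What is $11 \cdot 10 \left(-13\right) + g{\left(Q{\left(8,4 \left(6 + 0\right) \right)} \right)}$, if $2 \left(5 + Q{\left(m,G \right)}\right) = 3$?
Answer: $-1428$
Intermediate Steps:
$A{\left(R,H \right)} = 4$ ($A{\left(R,H \right)} = - \frac{4 \left(-3\right)}{3} = \left(- \frac{1}{3}\right) \left(-12\right) = 4$)
$Q{\left(m,G \right)} = - \frac{7}{2}$ ($Q{\left(m,G \right)} = -5 + \frac{1}{2} \cdot 3 = -5 + \frac{3}{2} = - \frac{7}{2}$)
$g{\left(b \right)} = \frac{1}{4 + b}$ ($g{\left(b \right)} = \frac{1}{b + 4} = \frac{1}{4 + b}$)
$11 \cdot 10 \left(-13\right) + g{\left(Q{\left(8,4 \left(6 + 0\right) \right)} \right)} = 11 \cdot 10 \left(-13\right) + \frac{1}{4 - \frac{7}{2}} = 110 \left(-13\right) + \frac{1}{\frac{1}{2}} = -1430 + 2 = -1428$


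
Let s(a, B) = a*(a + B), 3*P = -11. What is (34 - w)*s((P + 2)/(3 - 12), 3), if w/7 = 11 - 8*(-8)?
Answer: -211130/729 ≈ -289.62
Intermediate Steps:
P = -11/3 (P = (1/3)*(-11) = -11/3 ≈ -3.6667)
s(a, B) = a*(B + a)
w = 525 (w = 7*(11 - 8*(-8)) = 7*(11 + 64) = 7*75 = 525)
(34 - w)*s((P + 2)/(3 - 12), 3) = (34 - 1*525)*(((-11/3 + 2)/(3 - 12))*(3 + (-11/3 + 2)/(3 - 12))) = (34 - 525)*((-5/3/(-9))*(3 - 5/3/(-9))) = -491*(-5/3*(-1/9))*(3 - 5/3*(-1/9)) = -2455*(3 + 5/27)/27 = -2455*86/(27*27) = -491*430/729 = -211130/729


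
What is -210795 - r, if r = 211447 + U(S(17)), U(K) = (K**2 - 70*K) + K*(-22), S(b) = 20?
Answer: -420802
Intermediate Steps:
U(K) = K**2 - 92*K (U(K) = (K**2 - 70*K) - 22*K = K**2 - 92*K)
r = 210007 (r = 211447 + 20*(-92 + 20) = 211447 + 20*(-72) = 211447 - 1440 = 210007)
-210795 - r = -210795 - 1*210007 = -210795 - 210007 = -420802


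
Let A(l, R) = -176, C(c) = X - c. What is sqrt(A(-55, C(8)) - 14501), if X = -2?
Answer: I*sqrt(14677) ≈ 121.15*I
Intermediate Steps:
C(c) = -2 - c
sqrt(A(-55, C(8)) - 14501) = sqrt(-176 - 14501) = sqrt(-14677) = I*sqrt(14677)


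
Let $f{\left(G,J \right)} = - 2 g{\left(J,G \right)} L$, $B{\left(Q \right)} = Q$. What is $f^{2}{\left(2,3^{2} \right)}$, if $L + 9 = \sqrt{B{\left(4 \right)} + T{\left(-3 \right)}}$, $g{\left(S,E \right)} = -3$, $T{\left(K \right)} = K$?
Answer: $2304$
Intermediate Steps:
$L = -8$ ($L = -9 + \sqrt{4 - 3} = -9 + \sqrt{1} = -9 + 1 = -8$)
$f{\left(G,J \right)} = -48$ ($f{\left(G,J \right)} = \left(-2\right) \left(-3\right) \left(-8\right) = 6 \left(-8\right) = -48$)
$f^{2}{\left(2,3^{2} \right)} = \left(-48\right)^{2} = 2304$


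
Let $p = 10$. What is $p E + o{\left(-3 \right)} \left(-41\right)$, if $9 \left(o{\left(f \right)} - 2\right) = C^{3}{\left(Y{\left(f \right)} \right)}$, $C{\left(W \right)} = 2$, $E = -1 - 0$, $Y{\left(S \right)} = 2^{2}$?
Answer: $- \frac{1156}{9} \approx -128.44$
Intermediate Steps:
$Y{\left(S \right)} = 4$
$E = -1$ ($E = -1 + 0 = -1$)
$o{\left(f \right)} = \frac{26}{9}$ ($o{\left(f \right)} = 2 + \frac{2^{3}}{9} = 2 + \frac{1}{9} \cdot 8 = 2 + \frac{8}{9} = \frac{26}{9}$)
$p E + o{\left(-3 \right)} \left(-41\right) = 10 \left(-1\right) + \frac{26}{9} \left(-41\right) = -10 - \frac{1066}{9} = - \frac{1156}{9}$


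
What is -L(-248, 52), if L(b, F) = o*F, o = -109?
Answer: 5668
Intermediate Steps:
L(b, F) = -109*F
-L(-248, 52) = -(-109)*52 = -1*(-5668) = 5668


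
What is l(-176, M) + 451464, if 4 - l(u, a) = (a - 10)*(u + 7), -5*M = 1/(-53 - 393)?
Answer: 1003005109/2230 ≈ 4.4978e+5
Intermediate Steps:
M = 1/2230 (M = -1/(5*(-53 - 393)) = -1/5/(-446) = -1/5*(-1/446) = 1/2230 ≈ 0.00044843)
l(u, a) = 4 - (-10 + a)*(7 + u) (l(u, a) = 4 - (a - 10)*(u + 7) = 4 - (-10 + a)*(7 + u))
l(-176, M) + 451464 = (74 - 7*1/2230 + 10*(-176) - 1*1/2230*(-176)) + 451464 = (74 - 7/2230 - 1760 + 88/1115) + 451464 = -3759611/2230 + 451464 = 1003005109/2230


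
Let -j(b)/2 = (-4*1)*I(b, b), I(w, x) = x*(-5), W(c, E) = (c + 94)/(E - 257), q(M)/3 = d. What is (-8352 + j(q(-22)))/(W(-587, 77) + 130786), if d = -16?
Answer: -1157760/23541973 ≈ -0.049179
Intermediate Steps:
q(M) = -48 (q(M) = 3*(-16) = -48)
W(c, E) = (94 + c)/(-257 + E)
I(w, x) = -5*x
j(b) = -40*b (j(b) = -2*(-4*1)*(-5*b) = -(-8)*(-5*b) = -40*b)
(-8352 + j(q(-22)))/(W(-587, 77) + 130786) = (-8352 - 40*(-48))/((94 - 587)/(-257 + 77) + 130786) = (-8352 + 1920)/(-493/(-180) + 130786) = -6432/(-1/180*(-493) + 130786) = -6432/(493/180 + 130786) = -6432/23541973/180 = -6432*180/23541973 = -1157760/23541973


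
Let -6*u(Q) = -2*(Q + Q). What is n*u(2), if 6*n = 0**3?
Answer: 0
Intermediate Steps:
n = 0 (n = (1/6)*0**3 = (1/6)*0 = 0)
u(Q) = 2*Q/3 (u(Q) = -(-1)*(Q + Q)/3 = -(-1)*2*Q/3 = -(-2)*Q/3 = 2*Q/3)
n*u(2) = 0*((2/3)*2) = 0*(4/3) = 0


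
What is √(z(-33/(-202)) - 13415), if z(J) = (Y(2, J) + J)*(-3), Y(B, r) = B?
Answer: I*√547650482/202 ≈ 115.85*I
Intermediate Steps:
z(J) = -6 - 3*J (z(J) = (2 + J)*(-3) = -6 - 3*J)
√(z(-33/(-202)) - 13415) = √((-6 - (-99)/(-202)) - 13415) = √((-6 - (-99)*(-1)/202) - 13415) = √((-6 - 3*33/202) - 13415) = √((-6 - 99/202) - 13415) = √(-1311/202 - 13415) = √(-2711141/202) = I*√547650482/202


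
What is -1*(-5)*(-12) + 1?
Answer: -59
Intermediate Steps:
-1*(-5)*(-12) + 1 = 5*(-12) + 1 = -60 + 1 = -59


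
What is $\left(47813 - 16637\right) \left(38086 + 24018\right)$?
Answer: $1936154304$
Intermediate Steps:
$\left(47813 - 16637\right) \left(38086 + 24018\right) = \left(47813 - 16637\right) 62104 = 31176 \cdot 62104 = 1936154304$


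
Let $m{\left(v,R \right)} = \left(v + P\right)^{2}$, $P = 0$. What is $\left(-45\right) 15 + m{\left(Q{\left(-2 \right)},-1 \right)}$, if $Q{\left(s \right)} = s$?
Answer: $-671$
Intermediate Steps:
$m{\left(v,R \right)} = v^{2}$ ($m{\left(v,R \right)} = \left(v + 0\right)^{2} = v^{2}$)
$\left(-45\right) 15 + m{\left(Q{\left(-2 \right)},-1 \right)} = \left(-45\right) 15 + \left(-2\right)^{2} = -675 + 4 = -671$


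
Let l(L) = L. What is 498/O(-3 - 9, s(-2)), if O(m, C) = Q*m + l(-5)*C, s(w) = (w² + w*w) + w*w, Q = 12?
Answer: -83/34 ≈ -2.4412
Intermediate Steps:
s(w) = 3*w² (s(w) = (w² + w²) + w² = 2*w² + w² = 3*w²)
O(m, C) = -5*C + 12*m (O(m, C) = 12*m - 5*C = -5*C + 12*m)
498/O(-3 - 9, s(-2)) = 498/(-15*(-2)² + 12*(-3 - 9)) = 498/(-15*4 + 12*(-12)) = 498/(-5*12 - 144) = 498/(-60 - 144) = 498/(-204) = 498*(-1/204) = -83/34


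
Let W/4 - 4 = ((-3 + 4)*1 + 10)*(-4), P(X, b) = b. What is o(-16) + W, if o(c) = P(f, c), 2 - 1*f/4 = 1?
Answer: -176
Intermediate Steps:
f = 4 (f = 8 - 4*1 = 8 - 4 = 4)
o(c) = c
W = -160 (W = 16 + 4*(((-3 + 4)*1 + 10)*(-4)) = 16 + 4*((1*1 + 10)*(-4)) = 16 + 4*((1 + 10)*(-4)) = 16 + 4*(11*(-4)) = 16 + 4*(-44) = 16 - 176 = -160)
o(-16) + W = -16 - 160 = -176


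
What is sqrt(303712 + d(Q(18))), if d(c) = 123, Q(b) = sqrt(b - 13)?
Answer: sqrt(303835) ≈ 551.21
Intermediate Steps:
Q(b) = sqrt(-13 + b)
sqrt(303712 + d(Q(18))) = sqrt(303712 + 123) = sqrt(303835)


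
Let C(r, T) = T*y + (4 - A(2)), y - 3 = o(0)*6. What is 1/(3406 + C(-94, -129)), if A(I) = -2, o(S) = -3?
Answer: 1/5347 ≈ 0.00018702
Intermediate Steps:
y = -15 (y = 3 - 3*6 = 3 - 18 = -15)
C(r, T) = 6 - 15*T (C(r, T) = T*(-15) + (4 - 1*(-2)) = -15*T + (4 + 2) = -15*T + 6 = 6 - 15*T)
1/(3406 + C(-94, -129)) = 1/(3406 + (6 - 15*(-129))) = 1/(3406 + (6 + 1935)) = 1/(3406 + 1941) = 1/5347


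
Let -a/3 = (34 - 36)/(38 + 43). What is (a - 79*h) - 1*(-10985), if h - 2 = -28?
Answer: 352055/27 ≈ 13039.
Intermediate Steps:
h = -26 (h = 2 - 28 = -26)
a = 2/27 (a = -3*(34 - 36)/(38 + 43) = -(-6)/81 = -3*(-2/81) = 2/27 ≈ 0.074074)
(a - 79*h) - 1*(-10985) = (2/27 - 79*(-26)) - 1*(-10985) = (2/27 + 2054) + 10985 = 55460/27 + 10985 = 352055/27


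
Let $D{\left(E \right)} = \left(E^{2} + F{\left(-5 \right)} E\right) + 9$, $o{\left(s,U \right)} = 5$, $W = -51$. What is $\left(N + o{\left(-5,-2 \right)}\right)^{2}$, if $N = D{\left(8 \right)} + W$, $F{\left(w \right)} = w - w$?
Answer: $729$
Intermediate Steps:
$F{\left(w \right)} = 0$
$D{\left(E \right)} = 9 + E^{2}$ ($D{\left(E \right)} = \left(E^{2} + 0 E\right) + 9 = \left(E^{2} + 0\right) + 9 = E^{2} + 9 = 9 + E^{2}$)
$N = 22$ ($N = \left(9 + 8^{2}\right) - 51 = \left(9 + 64\right) - 51 = 73 - 51 = 22$)
$\left(N + o{\left(-5,-2 \right)}\right)^{2} = \left(22 + 5\right)^{2} = 27^{2} = 729$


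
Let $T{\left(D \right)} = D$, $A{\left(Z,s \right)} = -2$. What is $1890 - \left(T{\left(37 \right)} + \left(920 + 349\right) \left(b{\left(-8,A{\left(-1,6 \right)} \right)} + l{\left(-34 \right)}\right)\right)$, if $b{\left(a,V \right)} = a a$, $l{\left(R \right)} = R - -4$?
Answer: $-41293$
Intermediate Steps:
$l{\left(R \right)} = 4 + R$ ($l{\left(R \right)} = R + 4 = 4 + R$)
$b{\left(a,V \right)} = a^{2}$
$1890 - \left(T{\left(37 \right)} + \left(920 + 349\right) \left(b{\left(-8,A{\left(-1,6 \right)} \right)} + l{\left(-34 \right)}\right)\right) = 1890 - \left(37 + \left(920 + 349\right) \left(\left(-8\right)^{2} + \left(4 - 34\right)\right)\right) = 1890 - \left(37 + 1269 \left(64 - 30\right)\right) = 1890 - \left(37 + 1269 \cdot 34\right) = 1890 - \left(37 + 43146\right) = 1890 - 43183 = -41293$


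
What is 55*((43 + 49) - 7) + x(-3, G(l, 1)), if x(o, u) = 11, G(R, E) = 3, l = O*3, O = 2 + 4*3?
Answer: 4686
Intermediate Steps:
O = 14 (O = 2 + 12 = 14)
l = 42 (l = 14*3 = 42)
55*((43 + 49) - 7) + x(-3, G(l, 1)) = 55*((43 + 49) - 7) + 11 = 55*(92 - 7) + 11 = 55*85 + 11 = 4675 + 11 = 4686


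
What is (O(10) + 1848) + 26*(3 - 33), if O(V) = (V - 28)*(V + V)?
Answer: 708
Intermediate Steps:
O(V) = 2*V*(-28 + V) (O(V) = (-28 + V)*(2*V) = 2*V*(-28 + V))
(O(10) + 1848) + 26*(3 - 33) = (2*10*(-28 + 10) + 1848) + 26*(3 - 33) = (2*10*(-18) + 1848) + 26*(-30) = (-360 + 1848) - 780 = 1488 - 780 = 708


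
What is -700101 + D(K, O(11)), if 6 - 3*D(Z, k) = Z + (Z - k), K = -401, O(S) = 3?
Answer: -2099492/3 ≈ -6.9983e+5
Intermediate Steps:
D(Z, k) = 2 - 2*Z/3 + k/3 (D(Z, k) = 2 - (Z + (Z - k))/3 = 2 - (-k + 2*Z)/3 = 2 + (-2*Z/3 + k/3) = 2 - 2*Z/3 + k/3)
-700101 + D(K, O(11)) = -700101 + (2 - 2/3*(-401) + (1/3)*3) = -700101 + (2 + 802/3 + 1) = -700101 + 811/3 = -2099492/3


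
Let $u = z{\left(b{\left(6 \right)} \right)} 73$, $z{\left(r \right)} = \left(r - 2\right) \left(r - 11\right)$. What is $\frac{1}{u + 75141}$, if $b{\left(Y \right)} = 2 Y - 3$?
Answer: $\frac{1}{74119} \approx 1.3492 \cdot 10^{-5}$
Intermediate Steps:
$b{\left(Y \right)} = -3 + 2 Y$
$z{\left(r \right)} = \left(-11 + r\right) \left(-2 + r\right)$ ($z{\left(r \right)} = \left(-2 + r\right) \left(-11 + r\right) = \left(-11 + r\right) \left(-2 + r\right)$)
$u = -1022$ ($u = \left(22 + \left(-3 + 2 \cdot 6\right)^{2} - 13 \left(-3 + 2 \cdot 6\right)\right) 73 = \left(22 + \left(-3 + 12\right)^{2} - 13 \left(-3 + 12\right)\right) 73 = \left(22 + 9^{2} - 117\right) 73 = \left(22 + 81 - 117\right) 73 = \left(-14\right) 73 = -1022$)
$\frac{1}{u + 75141} = \frac{1}{-1022 + 75141} = \frac{1}{74119}$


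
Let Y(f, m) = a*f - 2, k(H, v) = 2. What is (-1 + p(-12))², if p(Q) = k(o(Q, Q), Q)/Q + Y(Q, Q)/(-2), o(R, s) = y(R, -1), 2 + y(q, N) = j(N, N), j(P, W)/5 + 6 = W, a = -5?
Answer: 32761/36 ≈ 910.03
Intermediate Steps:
j(P, W) = -30 + 5*W
y(q, N) = -32 + 5*N (y(q, N) = -2 + (-30 + 5*N) = -32 + 5*N)
o(R, s) = -37 (o(R, s) = -32 + 5*(-1) = -32 - 5 = -37)
Y(f, m) = -2 - 5*f (Y(f, m) = -5*f - 2 = -2 - 5*f)
p(Q) = 1 + 2/Q + 5*Q/2 (p(Q) = 2/Q + (-2 - 5*Q)/(-2) = 2/Q + (-2 - 5*Q)*(-½) = 2/Q + (1 + 5*Q/2) = 1 + 2/Q + 5*Q/2)
(-1 + p(-12))² = (-1 + (1 + 2/(-12) + (5/2)*(-12)))² = (-1 + (1 + 2*(-1/12) - 30))² = (-1 + (1 - ⅙ - 30))² = (-1 - 175/6)² = (-181/6)² = 32761/36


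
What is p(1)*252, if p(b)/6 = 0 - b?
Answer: -1512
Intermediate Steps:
p(b) = -6*b (p(b) = 6*(0 - b) = 6*(-b) = -6*b)
p(1)*252 = -6*1*252 = -6*252 = -1512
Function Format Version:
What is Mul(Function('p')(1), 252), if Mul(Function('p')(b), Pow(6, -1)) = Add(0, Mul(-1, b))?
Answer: -1512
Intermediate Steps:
Function('p')(b) = Mul(-6, b) (Function('p')(b) = Mul(6, Add(0, Mul(-1, b))) = Mul(6, Mul(-1, b)) = Mul(-6, b))
Mul(Function('p')(1), 252) = Mul(Mul(-6, 1), 252) = Mul(-6, 252) = -1512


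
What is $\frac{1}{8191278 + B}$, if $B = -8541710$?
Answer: $- \frac{1}{350432} \approx -2.8536 \cdot 10^{-6}$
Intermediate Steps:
$\frac{1}{8191278 + B} = \frac{1}{8191278 - 8541710} = \frac{1}{-350432} = - \frac{1}{350432}$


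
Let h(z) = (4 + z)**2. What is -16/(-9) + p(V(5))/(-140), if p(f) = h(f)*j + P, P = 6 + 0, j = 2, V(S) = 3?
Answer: 326/315 ≈ 1.0349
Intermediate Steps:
P = 6
p(f) = 6 + 2*(4 + f)**2 (p(f) = (4 + f)**2*2 + 6 = 2*(4 + f)**2 + 6 = 6 + 2*(4 + f)**2)
-16/(-9) + p(V(5))/(-140) = -16/(-9) + (6 + 2*(4 + 3)**2)/(-140) = -16*(-1/9) + (6 + 2*7**2)*(-1/140) = 16/9 + (6 + 2*49)*(-1/140) = 16/9 + (6 + 98)*(-1/140) = 16/9 + 104*(-1/140) = 16/9 - 26/35 = 326/315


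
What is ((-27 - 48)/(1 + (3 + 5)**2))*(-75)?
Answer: 1125/13 ≈ 86.538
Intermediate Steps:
((-27 - 48)/(1 + (3 + 5)**2))*(-75) = -75/(1 + 8**2)*(-75) = -75/(1 + 64)*(-75) = -75/65*(-75) = -75*1/65*(-75) = -15/13*(-75) = 1125/13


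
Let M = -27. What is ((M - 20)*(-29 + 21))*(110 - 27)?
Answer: 31208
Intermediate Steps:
((M - 20)*(-29 + 21))*(110 - 27) = ((-27 - 20)*(-29 + 21))*(110 - 27) = -47*(-8)*83 = 376*83 = 31208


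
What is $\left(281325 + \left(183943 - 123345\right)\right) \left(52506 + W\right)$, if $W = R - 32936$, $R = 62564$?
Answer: $28083503682$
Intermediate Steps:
$W = 29628$ ($W = 62564 - 32936 = 29628$)
$\left(281325 + \left(183943 - 123345\right)\right) \left(52506 + W\right) = \left(281325 + \left(183943 - 123345\right)\right) \left(52506 + 29628\right) = \left(281325 + 60598\right) 82134 = 341923 \cdot 82134 = 28083503682$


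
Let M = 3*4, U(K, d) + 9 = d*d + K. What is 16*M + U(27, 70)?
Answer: 5110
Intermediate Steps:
U(K, d) = -9 + K + d² (U(K, d) = -9 + (d*d + K) = -9 + (d² + K) = -9 + (K + d²) = -9 + K + d²)
M = 12
16*M + U(27, 70) = 16*12 + (-9 + 27 + 70²) = 192 + (-9 + 27 + 4900) = 192 + 4918 = 5110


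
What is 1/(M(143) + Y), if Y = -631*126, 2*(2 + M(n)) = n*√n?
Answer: -2224/176805343 - 2*√143/176805343 ≈ -1.2714e-5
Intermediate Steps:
M(n) = -2 + n^(3/2)/2 (M(n) = -2 + (n*√n)/2 = -2 + n^(3/2)/2)
Y = -79506
1/(M(143) + Y) = 1/((-2 + 143^(3/2)/2) - 79506) = 1/((-2 + (143*√143)/2) - 79506) = 1/((-2 + 143*√143/2) - 79506) = 1/(-79508 + 143*√143/2)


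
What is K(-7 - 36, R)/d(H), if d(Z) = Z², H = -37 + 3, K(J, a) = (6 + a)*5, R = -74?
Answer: -5/17 ≈ -0.29412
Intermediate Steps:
K(J, a) = 30 + 5*a
H = -34
K(-7 - 36, R)/d(H) = (30 + 5*(-74))/((-34)²) = (30 - 370)/1156 = -340*1/1156 = -5/17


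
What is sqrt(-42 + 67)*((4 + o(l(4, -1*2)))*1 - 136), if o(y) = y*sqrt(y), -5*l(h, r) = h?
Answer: -660 - 8*I*sqrt(5)/5 ≈ -660.0 - 3.5777*I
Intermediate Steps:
l(h, r) = -h/5
o(y) = y**(3/2)
sqrt(-42 + 67)*((4 + o(l(4, -1*2)))*1 - 136) = sqrt(-42 + 67)*((4 + (-1/5*4)**(3/2))*1 - 136) = sqrt(25)*((4 + (-4/5)**(3/2))*1 - 136) = 5*((4 - 8*I*sqrt(5)/25)*1 - 136) = 5*((4 - 8*I*sqrt(5)/25) - 136) = 5*(-132 - 8*I*sqrt(5)/25) = -660 - 8*I*sqrt(5)/5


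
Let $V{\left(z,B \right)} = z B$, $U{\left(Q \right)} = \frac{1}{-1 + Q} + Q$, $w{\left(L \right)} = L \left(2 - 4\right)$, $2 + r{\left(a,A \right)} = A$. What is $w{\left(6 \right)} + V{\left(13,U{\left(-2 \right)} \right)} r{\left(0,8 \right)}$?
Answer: $-194$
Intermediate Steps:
$r{\left(a,A \right)} = -2 + A$
$w{\left(L \right)} = - 2 L$ ($w{\left(L \right)} = L \left(-2\right) = - 2 L$)
$U{\left(Q \right)} = Q + \frac{1}{-1 + Q}$
$V{\left(z,B \right)} = B z$
$w{\left(6 \right)} + V{\left(13,U{\left(-2 \right)} \right)} r{\left(0,8 \right)} = \left(-2\right) 6 + \frac{1 + \left(-2\right)^{2} - -2}{-1 - 2} \cdot 13 \left(-2 + 8\right) = -12 + \frac{1 + 4 + 2}{-3} \cdot 13 \cdot 6 = -12 + \left(- \frac{1}{3}\right) 7 \cdot 13 \cdot 6 = -12 + \left(- \frac{7}{3}\right) 13 \cdot 6 = -12 - 182 = -194$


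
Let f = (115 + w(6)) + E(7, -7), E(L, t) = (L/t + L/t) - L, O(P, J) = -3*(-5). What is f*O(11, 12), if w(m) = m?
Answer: 1680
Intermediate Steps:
O(P, J) = 15
E(L, t) = -L + 2*L/t (E(L, t) = 2*L/t - L = -L + 2*L/t)
f = 112 (f = (115 + 6) + 7*(2 - 1*(-7))/(-7) = 121 + 7*(-⅐)*(2 + 7) = 121 + 7*(-⅐)*9 = 121 - 9 = 112)
f*O(11, 12) = 112*15 = 1680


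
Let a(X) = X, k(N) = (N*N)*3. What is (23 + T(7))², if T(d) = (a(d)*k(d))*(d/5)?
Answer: 53553124/25 ≈ 2.1421e+6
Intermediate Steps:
k(N) = 3*N² (k(N) = N²*3 = 3*N²)
T(d) = 3*d⁴/5 (T(d) = (d*(3*d²))*(d/5) = (3*d³)*(d*(⅕)) = (3*d³)*(d/5) = 3*d⁴/5)
(23 + T(7))² = (23 + (⅗)*7⁴)² = (23 + (⅗)*2401)² = (23 + 7203/5)² = (7318/5)² = 53553124/25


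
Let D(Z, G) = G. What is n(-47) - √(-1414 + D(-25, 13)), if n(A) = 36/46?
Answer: 18/23 - I*√1401 ≈ 0.78261 - 37.43*I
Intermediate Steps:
n(A) = 18/23 (n(A) = 36*(1/46) = 18/23)
n(-47) - √(-1414 + D(-25, 13)) = 18/23 - √(-1414 + 13) = 18/23 - √(-1401) = 18/23 - I*√1401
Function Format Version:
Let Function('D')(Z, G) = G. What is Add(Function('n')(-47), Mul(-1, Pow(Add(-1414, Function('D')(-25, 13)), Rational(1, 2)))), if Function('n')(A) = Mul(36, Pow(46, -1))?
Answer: Add(Rational(18, 23), Mul(-1, I, Pow(1401, Rational(1, 2)))) ≈ Add(0.78261, Mul(-37.430, I))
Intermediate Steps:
Function('n')(A) = Rational(18, 23) (Function('n')(A) = Mul(36, Rational(1, 46)) = Rational(18, 23))
Add(Function('n')(-47), Mul(-1, Pow(Add(-1414, Function('D')(-25, 13)), Rational(1, 2)))) = Add(Rational(18, 23), Mul(-1, Pow(Add(-1414, 13), Rational(1, 2)))) = Add(Rational(18, 23), Mul(-1, Pow(-1401, Rational(1, 2)))) = Add(Rational(18, 23), Mul(-1, Mul(I, Pow(1401, Rational(1, 2))))) = Add(Rational(18, 23), Mul(-1, I, Pow(1401, Rational(1, 2))))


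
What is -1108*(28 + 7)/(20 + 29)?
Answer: -5540/7 ≈ -791.43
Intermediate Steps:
-1108*(28 + 7)/(20 + 29) = -38780/49 = -1108*5/7 = -5540/7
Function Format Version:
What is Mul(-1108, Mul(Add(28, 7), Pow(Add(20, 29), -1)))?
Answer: Rational(-5540, 7) ≈ -791.43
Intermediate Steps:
Mul(-1108, Mul(Add(28, 7), Pow(Add(20, 29), -1))) = Mul(-1108, Mul(35, Pow(49, -1))) = Mul(-1108, Mul(35, Rational(1, 49))) = Mul(-1108, Rational(5, 7)) = Rational(-5540, 7)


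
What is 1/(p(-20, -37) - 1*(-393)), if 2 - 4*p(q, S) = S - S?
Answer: 2/787 ≈ 0.0025413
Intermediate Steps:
p(q, S) = ½ (p(q, S) = ½ - (S - S)/4 = ½ - ¼*0 = ½ + 0 = ½)
1/(p(-20, -37) - 1*(-393)) = 1/(½ - 1*(-393)) = 1/(½ + 393) = 1/(787/2) = 2/787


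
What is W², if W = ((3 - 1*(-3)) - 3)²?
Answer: 81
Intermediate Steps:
W = 9 (W = ((3 + 3) - 3)² = (6 - 3)² = 3² = 9)
W² = 9² = 81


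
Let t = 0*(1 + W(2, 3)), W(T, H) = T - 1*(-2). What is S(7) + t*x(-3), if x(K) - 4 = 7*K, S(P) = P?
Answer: 7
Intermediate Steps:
W(T, H) = 2 + T (W(T, H) = T + 2 = 2 + T)
x(K) = 4 + 7*K
t = 0 (t = 0*(1 + (2 + 2)) = 0*(1 + 4) = 0*5 = 0)
S(7) + t*x(-3) = 7 + 0*(4 + 7*(-3)) = 7 + 0*(4 - 21) = 7 + 0*(-17) = 7 + 0 = 7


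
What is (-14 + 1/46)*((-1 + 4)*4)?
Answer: -3858/23 ≈ -167.74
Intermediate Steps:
(-14 + 1/46)*((-1 + 4)*4) = (-14 + 1/46)*(3*4) = -643/46*12 = -3858/23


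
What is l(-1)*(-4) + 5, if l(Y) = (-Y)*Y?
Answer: 9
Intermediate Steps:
l(Y) = -Y²
l(-1)*(-4) + 5 = -1*(-1)²*(-4) + 5 = -1*1*(-4) + 5 = -1*(-4) + 5 = 4 + 5 = 9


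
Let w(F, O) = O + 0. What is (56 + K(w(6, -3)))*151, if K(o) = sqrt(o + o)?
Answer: 8456 + 151*I*sqrt(6) ≈ 8456.0 + 369.87*I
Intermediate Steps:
w(F, O) = O
K(o) = sqrt(2)*sqrt(o) (K(o) = sqrt(2*o) = sqrt(2)*sqrt(o))
(56 + K(w(6, -3)))*151 = (56 + sqrt(2)*sqrt(-3))*151 = (56 + sqrt(2)*(I*sqrt(3)))*151 = (56 + I*sqrt(6))*151 = 8456 + 151*I*sqrt(6)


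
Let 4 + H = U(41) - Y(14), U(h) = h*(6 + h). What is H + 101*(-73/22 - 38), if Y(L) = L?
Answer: -49811/22 ≈ -2264.1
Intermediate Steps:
H = 1909 (H = -4 + (41*(6 + 41) - 1*14) = -4 + (41*47 - 14) = -4 + (1927 - 14) = -4 + 1913 = 1909)
H + 101*(-73/22 - 38) = 1909 + 101*(-73/22 - 38) = 1909 + 101*(-909/22) = 1909 - 91809/22 = -49811/22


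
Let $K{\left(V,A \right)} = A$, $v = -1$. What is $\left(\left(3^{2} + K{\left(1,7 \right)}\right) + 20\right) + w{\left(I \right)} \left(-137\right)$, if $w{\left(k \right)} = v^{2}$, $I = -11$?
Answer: $-101$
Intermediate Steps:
$w{\left(k \right)} = 1$ ($w{\left(k \right)} = \left(-1\right)^{2} = 1$)
$\left(\left(3^{2} + K{\left(1,7 \right)}\right) + 20\right) + w{\left(I \right)} \left(-137\right) = \left(\left(3^{2} + 7\right) + 20\right) + 1 \left(-137\right) = \left(\left(9 + 7\right) + 20\right) - 137 = \left(16 + 20\right) - 137 = 36 - 137 = -101$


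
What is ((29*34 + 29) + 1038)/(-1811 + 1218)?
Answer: -2053/593 ≈ -3.4621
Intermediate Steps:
((29*34 + 29) + 1038)/(-1811 + 1218) = ((986 + 29) + 1038)/(-593) = (1015 + 1038)*(-1/593) = 2053*(-1/593) = -2053/593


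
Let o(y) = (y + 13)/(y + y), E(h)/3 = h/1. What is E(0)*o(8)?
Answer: 0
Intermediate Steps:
E(h) = 3*h (E(h) = 3*(h/1) = 3*(h*1) = 3*h)
o(y) = (13 + y)/(2*y) (o(y) = (13 + y)/((2*y)) = (13 + y)*(1/(2*y)) = (13 + y)/(2*y))
E(0)*o(8) = (3*0)*((1/2)*(13 + 8)/8) = 0*((1/2)*(1/8)*21) = 0*(21/16) = 0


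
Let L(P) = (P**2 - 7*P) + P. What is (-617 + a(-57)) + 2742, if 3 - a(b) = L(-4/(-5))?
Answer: 53304/25 ≈ 2132.2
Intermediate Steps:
L(P) = P**2 - 6*P
a(b) = 179/25 (a(b) = 3 - (-4/(-5))*(-6 - 4/(-5)) = 3 - (-4*(-1/5))*(-6 - 4*(-1/5)) = 3 - 4*(-6 + 4/5)/5 = 3 - 4*(-26)/(5*5) = 3 - 1*(-104/25) = 3 + 104/25 = 179/25)
(-617 + a(-57)) + 2742 = (-617 + 179/25) + 2742 = -15246/25 + 2742 = 53304/25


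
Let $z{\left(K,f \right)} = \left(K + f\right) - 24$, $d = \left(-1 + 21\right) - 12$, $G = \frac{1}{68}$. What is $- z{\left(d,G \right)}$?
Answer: $\frac{1087}{68} \approx 15.985$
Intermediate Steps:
$G = \frac{1}{68} \approx 0.014706$
$d = 8$ ($d = 20 - 12 = 8$)
$z{\left(K,f \right)} = -24 + K + f$ ($z{\left(K,f \right)} = \left(K + f\right) - 24 = -24 + K + f$)
$- z{\left(d,G \right)} = - (-24 + 8 + \frac{1}{68}) = \left(-1\right) \left(- \frac{1087}{68}\right) = \frac{1087}{68}$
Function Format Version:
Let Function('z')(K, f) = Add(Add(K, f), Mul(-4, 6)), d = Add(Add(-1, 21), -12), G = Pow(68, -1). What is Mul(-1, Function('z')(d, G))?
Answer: Rational(1087, 68) ≈ 15.985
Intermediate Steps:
G = Rational(1, 68) ≈ 0.014706
d = 8 (d = Add(20, -12) = 8)
Function('z')(K, f) = Add(-24, K, f) (Function('z')(K, f) = Add(Add(K, f), -24) = Add(-24, K, f))
Mul(-1, Function('z')(d, G)) = Mul(-1, Add(-24, 8, Rational(1, 68))) = Mul(-1, Rational(-1087, 68)) = Rational(1087, 68)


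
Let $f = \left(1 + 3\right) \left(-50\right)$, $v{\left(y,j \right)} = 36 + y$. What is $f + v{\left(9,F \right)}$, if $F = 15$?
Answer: $-155$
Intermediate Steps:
$f = -200$ ($f = 4 \left(-50\right) = -200$)
$f + v{\left(9,F \right)} = -200 + \left(36 + 9\right) = -200 + 45 = -155$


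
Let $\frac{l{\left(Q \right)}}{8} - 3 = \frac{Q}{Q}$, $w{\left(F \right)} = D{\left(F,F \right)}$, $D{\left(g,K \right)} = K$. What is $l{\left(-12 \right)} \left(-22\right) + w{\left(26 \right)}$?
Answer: $-678$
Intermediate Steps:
$w{\left(F \right)} = F$
$l{\left(Q \right)} = 32$ ($l{\left(Q \right)} = 24 + 8 \frac{Q}{Q} = 24 + 8 \cdot 1 = 24 + 8 = 32$)
$l{\left(-12 \right)} \left(-22\right) + w{\left(26 \right)} = 32 \left(-22\right) + 26 = -704 + 26 = -678$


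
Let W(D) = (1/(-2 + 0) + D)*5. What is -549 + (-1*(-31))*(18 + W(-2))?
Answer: -757/2 ≈ -378.50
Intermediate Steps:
W(D) = -5/2 + 5*D (W(D) = (1/(-2) + D)*5 = (-½ + D)*5 = -5/2 + 5*D)
-549 + (-1*(-31))*(18 + W(-2)) = -549 + (-1*(-31))*(18 + (-5/2 + 5*(-2))) = -549 + 31*(18 + (-5/2 - 10)) = -549 + 31*(18 - 25/2) = -549 + 31*(11/2) = -549 + 341/2 = -757/2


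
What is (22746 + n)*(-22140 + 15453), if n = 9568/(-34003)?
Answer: -5171877394290/34003 ≈ -1.5210e+8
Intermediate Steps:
n = -9568/34003 (n = 9568*(-1/34003) = -9568/34003 ≈ -0.28139)
(22746 + n)*(-22140 + 15453) = (22746 - 9568/34003)*(-22140 + 15453) = (773422670/34003)*(-6687) = -5171877394290/34003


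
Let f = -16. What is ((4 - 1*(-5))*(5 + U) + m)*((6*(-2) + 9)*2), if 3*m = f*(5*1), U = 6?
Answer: -434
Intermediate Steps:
m = -80/3 (m = (-80)/3 = (-16*5)/3 = (⅓)*(-80) = -80/3 ≈ -26.667)
((4 - 1*(-5))*(5 + U) + m)*((6*(-2) + 9)*2) = ((4 - 1*(-5))*(5 + 6) - 80/3)*((6*(-2) + 9)*2) = ((4 + 5)*11 - 80/3)*((-12 + 9)*2) = (9*11 - 80/3)*(-3*2) = (99 - 80/3)*(-6) = (217/3)*(-6) = -434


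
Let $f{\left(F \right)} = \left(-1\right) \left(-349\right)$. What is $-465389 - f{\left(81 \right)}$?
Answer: $-465738$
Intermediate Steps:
$f{\left(F \right)} = 349$
$-465389 - f{\left(81 \right)} = -465389 - 349 = -465738$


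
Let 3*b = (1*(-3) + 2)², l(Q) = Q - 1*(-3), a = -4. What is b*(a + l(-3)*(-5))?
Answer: -4/3 ≈ -1.3333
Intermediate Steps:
l(Q) = 3 + Q (l(Q) = Q + 3 = 3 + Q)
b = ⅓ (b = (1*(-3) + 2)²/3 = (-3 + 2)²/3 = (⅓)*(-1)² = (⅓)*1 = ⅓ ≈ 0.33333)
b*(a + l(-3)*(-5)) = (-4 + (3 - 3)*(-5))/3 = (-4 + 0*(-5))/3 = (-4 + 0)/3 = (⅓)*(-4) = -4/3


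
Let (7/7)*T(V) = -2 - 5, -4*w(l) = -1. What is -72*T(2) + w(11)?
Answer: 2017/4 ≈ 504.25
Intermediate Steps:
w(l) = 1/4 (w(l) = -1/4*(-1) = 1/4)
T(V) = -7 (T(V) = -2 - 5 = -7)
-72*T(2) + w(11) = -72*(-7) + 1/4 = 504 + 1/4 = 2017/4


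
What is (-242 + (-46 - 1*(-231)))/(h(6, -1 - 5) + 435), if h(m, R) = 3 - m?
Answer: -19/144 ≈ -0.13194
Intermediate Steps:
(-242 + (-46 - 1*(-231)))/(h(6, -1 - 5) + 435) = (-242 + (-46 - 1*(-231)))/((3 - 1*6) + 435) = (-242 + (-46 + 231))/((3 - 6) + 435) = (-242 + 185)/(-3 + 435) = -57/432 = -57*1/432 = -19/144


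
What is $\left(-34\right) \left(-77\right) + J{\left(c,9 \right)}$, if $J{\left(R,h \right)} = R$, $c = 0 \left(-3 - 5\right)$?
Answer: $2618$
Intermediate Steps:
$c = 0$ ($c = 0 \left(-8\right) = 0$)
$\left(-34\right) \left(-77\right) + J{\left(c,9 \right)} = \left(-34\right) \left(-77\right) + 0 = 2618 + 0 = 2618$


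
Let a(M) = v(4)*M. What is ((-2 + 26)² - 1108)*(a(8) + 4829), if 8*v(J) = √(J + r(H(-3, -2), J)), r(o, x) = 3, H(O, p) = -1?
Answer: -2569028 - 532*√7 ≈ -2.5704e+6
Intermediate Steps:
v(J) = √(3 + J)/8 (v(J) = √(J + 3)/8 = √(3 + J)/8)
a(M) = M*√7/8 (a(M) = (√(3 + 4)/8)*M = (√7/8)*M = M*√7/8)
((-2 + 26)² - 1108)*(a(8) + 4829) = ((-2 + 26)² - 1108)*((⅛)*8*√7 + 4829) = (24² - 1108)*(√7 + 4829) = (576 - 1108)*(4829 + √7) = -532*(4829 + √7) = -2569028 - 532*√7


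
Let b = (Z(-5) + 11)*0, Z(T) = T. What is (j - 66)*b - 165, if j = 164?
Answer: -165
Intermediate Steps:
b = 0 (b = (-5 + 11)*0 = 6*0 = 0)
(j - 66)*b - 165 = (164 - 66)*0 - 165 = 98*0 - 165 = 0 - 165 = -165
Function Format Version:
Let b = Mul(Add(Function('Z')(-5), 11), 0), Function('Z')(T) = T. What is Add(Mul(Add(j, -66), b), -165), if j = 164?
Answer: -165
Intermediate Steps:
b = 0 (b = Mul(Add(-5, 11), 0) = Mul(6, 0) = 0)
Add(Mul(Add(j, -66), b), -165) = Add(Mul(Add(164, -66), 0), -165) = Add(Mul(98, 0), -165) = Add(0, -165) = -165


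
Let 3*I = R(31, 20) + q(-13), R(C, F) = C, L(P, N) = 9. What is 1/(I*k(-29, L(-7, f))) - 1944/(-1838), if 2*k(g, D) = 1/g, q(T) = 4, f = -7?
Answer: -125886/32165 ≈ -3.9138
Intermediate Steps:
k(g, D) = 1/(2*g)
I = 35/3 (I = (31 + 4)/3 = (⅓)*35 = 35/3 ≈ 11.667)
1/(I*k(-29, L(-7, f))) - 1944/(-1838) = 1/((35/3)*(((½)/(-29)))) - 1944/(-1838) = 3/(35*(((½)*(-1/29)))) - 1944*(-1/1838) = 3/(35*(-1/58)) + 972/919 = (3/35)*(-58) + 972/919 = -174/35 + 972/919 = -125886/32165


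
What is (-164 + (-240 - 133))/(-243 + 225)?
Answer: 179/6 ≈ 29.833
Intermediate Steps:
(-164 + (-240 - 133))/(-243 + 225) = (-164 - 373)/(-18) = -537*(-1/18) = 179/6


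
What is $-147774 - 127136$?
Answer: $-274910$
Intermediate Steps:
$-147774 - 127136 = -274910$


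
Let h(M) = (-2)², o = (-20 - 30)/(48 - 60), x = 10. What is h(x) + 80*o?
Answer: 1012/3 ≈ 337.33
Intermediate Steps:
o = 25/6 (o = -50/(-12) = -50*(-1/12) = 25/6 ≈ 4.1667)
h(M) = 4
h(x) + 80*o = 4 + 80*(25/6) = 4 + 1000/3 = 1012/3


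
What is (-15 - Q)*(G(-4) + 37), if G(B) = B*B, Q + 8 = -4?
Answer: -159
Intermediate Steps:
Q = -12 (Q = -8 - 4 = -12)
G(B) = B²
(-15 - Q)*(G(-4) + 37) = (-15 - 1*(-12))*((-4)² + 37) = (-15 + 12)*(16 + 37) = -3*53 = -159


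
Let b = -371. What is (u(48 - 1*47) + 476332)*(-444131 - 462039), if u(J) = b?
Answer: -431301579370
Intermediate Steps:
u(J) = -371
(u(48 - 1*47) + 476332)*(-444131 - 462039) = (-371 + 476332)*(-444131 - 462039) = 475961*(-906170) = -431301579370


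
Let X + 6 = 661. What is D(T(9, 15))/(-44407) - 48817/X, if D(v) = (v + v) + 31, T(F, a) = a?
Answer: -2167856474/29086585 ≈ -74.531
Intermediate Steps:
X = 655 (X = -6 + 661 = 655)
D(v) = 31 + 2*v (D(v) = 2*v + 31 = 31 + 2*v)
D(T(9, 15))/(-44407) - 48817/X = (31 + 2*15)/(-44407) - 48817/655 = (31 + 30)*(-1/44407) - 48817*1/655 = 61*(-1/44407) - 48817/655 = -61/44407 - 48817/655 = -2167856474/29086585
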